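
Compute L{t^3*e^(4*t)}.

L{t^3} = 3!/s^4 = 6/s^4.
By the first shifting theorem, multiplying by e^(4t) replaces s with s - 4.

6/(s - 4)^4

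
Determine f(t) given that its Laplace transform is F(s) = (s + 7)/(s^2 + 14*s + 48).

f(t) = exp(-7*t)*cosh(t)

Rewrite the denominator: s^2 + 14*s + 48 = (s + 7)^2 - 1.
The form in (s + 7) signals a first-shifting-theorem factor e^(-7t).
Since L{cosh(t)} = s/(s^2 - 1), the inverse is e^(-7*t)*cosh(t).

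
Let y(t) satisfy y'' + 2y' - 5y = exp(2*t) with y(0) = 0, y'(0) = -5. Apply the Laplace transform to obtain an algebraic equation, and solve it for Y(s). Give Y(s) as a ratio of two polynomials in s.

Apply the Laplace transform to the equation.
Using L{y''} = s^2 Y - s·y(0) - y'(0) and L{y'} = sY - y(0), with y(0) = 0, y'(0) = -5, the left side becomes (s^2 + 2*s - 5)Y - (-5).
The right side is L{exp(2*t)} = 1/(s - 2).
So (s^2 + 2*s - 5)Y = 1/(s - 2) + (-5).
Divide through and combine into a single rational function.

Y(s) = (-5*s + 11)/(s^3 - 9*s + 10)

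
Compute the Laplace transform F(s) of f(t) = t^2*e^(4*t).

L{e^(4t)} = 1/(s - 4).
Then apply L{t^2·g(t)} = (-1)^2 d^2/ds^2[G(s)] with G(s) = 1/(s - 4):
differentiating 2 times and applying the sign gives 2/(s - 4)^3.

F(s) = 2/(s - 4)^3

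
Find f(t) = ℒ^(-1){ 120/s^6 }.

f(t) = t^5

Since L{t^5} = 5!/s^6 = 120/s^6, the inverse is t^5.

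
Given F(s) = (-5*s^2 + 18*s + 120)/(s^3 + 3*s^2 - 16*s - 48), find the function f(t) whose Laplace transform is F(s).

f(t) = 2*exp(4*t) - 3*exp(-3*t) - 4*exp(-4*t)

Factor the denominator: s^3 + 3*s^2 - 16*s - 48 = (s - 4)*(s + 3)*(s + 4).
Partial fraction decomposition gives [2/(s - 4)] + [-3/(s + 3)] + [-4/(s + 4)].
Invert each term: 2/(s - 4) ↔ 2e^(4t); -3/(s + 3) ↔ -3e^(-3t); -4/(s + 4) ↔ -4e^(-4t).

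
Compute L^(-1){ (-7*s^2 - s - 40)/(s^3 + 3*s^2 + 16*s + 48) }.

2*sin(4*t) - 3*cos(4*t) - 4*exp(-3*t)

Factor the denominator: s^3 + 3*s^2 + 16*s + 48 = (s + 3)*(s^2 + 16).
Partial fraction decomposition gives [-4/(s + 3)] + [-3*s/(s^2 + 16)] + [8/(s^2 + 16)].
Invert each term: -4/(s + 3) ↔ -4e^(-3t); -3·s/(s^2 + 16) ↔ -3cos(4t); 2·4/(s^2 + 16) ↔ 2sin(4t).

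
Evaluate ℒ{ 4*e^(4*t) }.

4/(s - 4)

L{4} = 4/s.
By the first shifting theorem, multiplying by e^(4t) replaces s with s - 4.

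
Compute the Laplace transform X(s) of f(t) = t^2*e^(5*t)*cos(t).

X(s) = 2*(s - 5)*(s^2 - 10*s + 22)/(s^2 - 10*s + 26)^3

L{cos(t)} = s/(s^2 + 1).
Multiplying by e^(5t) shifts s → s - 5, so L{e^(5*t)*cos(t)} = (s - 5)/((s - 5)^2 + 1).
Then apply L{t^2·g(t)} = (-1)^2 d^2/ds^2[G(s)] with G(s) = (s - 5)/((s - 5)^2 + 1):
differentiating 2 times and applying the sign gives 2*(s - 5)*(s^2 - 10*s + 22)/(s^2 - 10*s + 26)^3.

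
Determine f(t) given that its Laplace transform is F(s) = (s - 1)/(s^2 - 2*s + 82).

Rewrite the denominator: s^2 - 2*s + 82 = (s - 1)^2 + 81.
The form in (s - 1) signals a first-shifting-theorem factor e^(t).
Since L{cos(9t)} = s/(s^2 + 81), the inverse is e^(t)*cos(9*t).

f(t) = exp(t)*cos(9*t)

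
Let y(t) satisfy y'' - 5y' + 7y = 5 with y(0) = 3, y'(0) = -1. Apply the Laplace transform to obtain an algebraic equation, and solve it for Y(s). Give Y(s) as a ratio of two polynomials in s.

Apply the Laplace transform to the equation.
Using L{y''} = s^2 Y - s·y(0) - y'(0) and L{y'} = sY - y(0), with y(0) = 3, y'(0) = -1, the left side becomes (s^2 - 5*s + 7)Y - (3*s - 16).
The right side is L{5} = 5/s.
So (s^2 - 5*s + 7)Y = 5/s + (3*s - 16).
Solve for Y(s) and write it as one ratio of polynomials.

Y(s) = (3*s^2 - 16*s + 5)/(s^3 - 5*s^2 + 7*s)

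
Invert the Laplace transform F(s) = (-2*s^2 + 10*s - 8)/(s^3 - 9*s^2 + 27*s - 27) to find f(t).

Factor the denominator: s^3 - 9*s^2 + 27*s - 27 = (s - 3)^3.
Partial fraction decomposition gives [-2/(s - 3)] + [-2/(s - 3)^2] + [4/(s - 3)^3].
Invert each term: -2/(s - 3) ↔ -2e^(3t); -2/(s - 3)^2 ↔ -2t·e^(3t); 4/(s - 3)^3 ↔ (2)t^2·e^(3t).

f(t) = 2*t^2*exp(3*t) - 2*t*exp(3*t) - 2*exp(3*t)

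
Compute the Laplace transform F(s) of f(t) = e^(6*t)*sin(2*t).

L{sin(2t)} = 2/(s^2 + 4).
By the first shifting theorem, multiplying by e^(6t) replaces s with s - 6.

F(s) = 2/((s - 6)^2 + 4)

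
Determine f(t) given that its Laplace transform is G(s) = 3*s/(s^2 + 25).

Since L{cos(5t)} = s/(s^2 + 25), the inverse is cos(5*t), scaled by 3.

f(t) = 3*cos(5*t)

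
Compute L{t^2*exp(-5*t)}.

2/(s + 5)^3

L{e^(-5t)} = 1/(s + 5).
Then apply L{t^2·g(t)} = (-1)^2 d^2/ds^2[G(s)] with G(s) = 1/(s + 5):
differentiating 2 times and applying the sign gives 2/(s + 5)^3.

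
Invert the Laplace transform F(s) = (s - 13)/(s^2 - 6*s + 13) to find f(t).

f(t) = -5*exp(3*t)*sin(2*t) + exp(3*t)*cos(2*t)

Complete the square in the denominator: s^2 - 6*s + 13 = (s - 3)^2 + 2^2.
Split the numerator to match: s - 13 = 1·(s - 3) - 5·2.
Invert each term: 1·(s - 3)/((s - 3)^2 + 4) ↔ e^(3t)cos(2t); -5·2/((s - 3)^2 + 4) ↔ -5e^(3t)sin(2t).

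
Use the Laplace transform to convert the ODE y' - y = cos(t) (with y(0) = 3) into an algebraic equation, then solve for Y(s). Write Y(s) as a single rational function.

Y(s) = (3*s^2 + s + 3)/(s^3 - s^2 + s - 1)

Transform both sides with L{·}.
The derivative rules (L{y'} = sY - y(0) = sY - 3) turn the left side into (s - 1)Y - (3).
The right side is L{cos(t)} = s/(s^2 + 1).
So (s - 1)Y = s/(s^2 + 1) + (3).
Isolate Y and clear denominators.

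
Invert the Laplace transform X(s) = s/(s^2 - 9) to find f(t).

f(t) = cosh(3*t)

Since L{cosh(3t)} = s/(s^2 - 9), the inverse is cosh(3*t).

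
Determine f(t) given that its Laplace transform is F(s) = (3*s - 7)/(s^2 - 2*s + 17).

Complete the square in the denominator: s^2 - 2*s + 17 = (s - 1)^2 + 4^2.
Split the numerator to match: 3*s - 7 = 3·(s - 1) - 1·4.
Invert each term: 3·(s - 1)/((s - 1)^2 + 16) ↔ 3e^(t)cos(4t); -1·4/((s - 1)^2 + 16) ↔ -e^(t)sin(4t).

f(t) = -exp(t)*sin(4*t) + 3*exp(t)*cos(4*t)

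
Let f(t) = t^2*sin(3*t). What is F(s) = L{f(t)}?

F(s) = 18*(s^2 - 3)/(s^2 + 9)^3

L{sin(3t)} = 3/(s^2 + 9).
Then apply L{t^2·g(t)} = (-1)^2 d^2/ds^2[G(s)] with G(s) = 3/(s^2 + 9):
differentiating 2 times and applying the sign gives 18*(s^2 - 3)/(s^2 + 9)^3.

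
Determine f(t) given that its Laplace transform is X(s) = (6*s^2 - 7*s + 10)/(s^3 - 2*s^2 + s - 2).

f(t) = 4*exp(2*t) - 3*sin(t) + 2*cos(t)

Factor the denominator: s^3 - 2*s^2 + s - 2 = (s - 2)*(s^2 + 1).
Partial fraction decomposition gives [4/(s - 2)] + [2*s/(s^2 + 1)] + [-3/(s^2 + 1)].
Invert each term: 4/(s - 2) ↔ 4e^(2t); 2·s/(s^2 + 1) ↔ 2cos(t); -3·1/(s^2 + 1) ↔ -3sin(t).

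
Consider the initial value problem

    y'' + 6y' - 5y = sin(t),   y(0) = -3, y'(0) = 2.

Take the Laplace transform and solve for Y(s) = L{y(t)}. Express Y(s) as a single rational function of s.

Apply the Laplace transform to the equation.
With L{y''} = s^2 Y - s·y(0) - y'(0) and L{y'} = sY - y(0), with y(0) = -3, y'(0) = 2: the LHS transforms to (s^2 + 6*s - 5)Y - (-3*s - 16).
The right side is L{sin(t)} = 1/(s^2 + 1).
So (s^2 + 6*s - 5)Y = 1/(s^2 + 1) + (-3*s - 16).
Solve for Y(s) and write it as one ratio of polynomials.

Y(s) = (-3*s^3 - 16*s^2 - 3*s - 15)/(s^4 + 6*s^3 - 4*s^2 + 6*s - 5)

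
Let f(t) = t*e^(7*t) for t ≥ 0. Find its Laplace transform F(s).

F(s) = (s - 7)^(-2)

L{e^(7t)} = 1/(s - 7).
Then apply L{t·g(t)} = -d/ds[G(s)] with G(s) = 1/(s - 7):
differentiating 1 time and applying the sign gives (s - 7)^(-2).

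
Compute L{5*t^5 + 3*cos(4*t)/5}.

By linearity of the Laplace transform, transform each term separately.
(3/5)·[L{cos(4t)} = s/(s^2 + 16)]; (5)·[L{t^5} = 5!/s^6 = 120/s^6].

3*s/(5*(s^2 + 16)) + 600/s^6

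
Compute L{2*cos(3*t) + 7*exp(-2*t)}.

The transform is linear, so treat each term independently.
(2)·[L{cos(3t)} = s/(s^2 + 9)]; (7)·[L{e^(-2t)} = 1/(s + 2)].

2*s/(s^2 + 9) + 7/(s + 2)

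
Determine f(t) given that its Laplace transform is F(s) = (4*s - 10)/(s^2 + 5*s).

Factor the denominator: s^2 + 5*s = s*(s + 5).
Partial fraction decomposition gives [6/(s + 5)] + [-2/s].
Invert each term: 6/(s + 5) ↔ 6e^(-5t); -2/(s - 0) ↔ -2e^(0t).

f(t) = -2 + 6*exp(-5*t)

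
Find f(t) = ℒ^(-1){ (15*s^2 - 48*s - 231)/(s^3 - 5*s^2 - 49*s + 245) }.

f(t) = 6*exp(7*t) + 4*exp(5*t) + 5*exp(-7*t)

Factor the denominator: s^3 - 5*s^2 - 49*s + 245 = (s - 7)*(s - 5)*(s + 7).
Partial fraction decomposition gives [5/(s + 7)] + [4/(s - 5)] + [6/(s - 7)].
Invert each term: 5/(s + 7) ↔ 5e^(-7t); 4/(s - 5) ↔ 4e^(5t); 6/(s - 7) ↔ 6e^(7t).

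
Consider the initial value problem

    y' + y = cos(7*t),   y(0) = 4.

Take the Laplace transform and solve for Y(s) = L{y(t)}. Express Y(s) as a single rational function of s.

Y(s) = (4*s^2 + s + 196)/(s^3 + s^2 + 49*s + 49)

Laplace-transform each side.
Using L{y'} = sY - y(0) = sY - 4, the left side becomes (s + 1)Y - (4).
The right side is L{cos(7*t)} = s/(s^2 + 49).
So (s + 1)Y = s/(s^2 + 49) + (4).
Divide through and combine into a single rational function.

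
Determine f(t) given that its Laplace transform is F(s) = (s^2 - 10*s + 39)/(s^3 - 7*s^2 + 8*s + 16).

Factor the denominator: s^3 - 7*s^2 + 8*s + 16 = (s - 4)^2*(s + 1).
Partial fraction decomposition gives [-1/(s - 4)] + [3/(s - 4)^2] + [2/(s + 1)].
Invert each term: -1/(s - 4) ↔ -e^(4t); 3/(s - 4)^2 ↔ 3t·e^(4t); 2/(s + 1) ↔ 2e^(-t).

f(t) = 3*t*exp(4*t) - exp(4*t) + 2*exp(-t)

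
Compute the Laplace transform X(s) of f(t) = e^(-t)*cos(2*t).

X(s) = (s + 1)/((s + 1)^2 + 4)

L{cos(2t)} = s/(s^2 + 4).
By the first shifting theorem, multiplying by e^(-t) replaces s with s + 1.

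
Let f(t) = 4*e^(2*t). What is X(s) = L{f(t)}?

X(s) = 4/(s - 2)

L{4} = 4/s.
By the first shifting theorem, multiplying by e^(2t) replaces s with s - 2.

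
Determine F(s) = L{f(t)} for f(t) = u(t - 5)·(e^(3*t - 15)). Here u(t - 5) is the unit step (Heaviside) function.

F(s) = exp(-5*s)/(s - 3)

By the second shifting theorem, L{u(t - c)·g(t - c)} = e^(-cs)·G(s) with c = 5 and G(s) = L{g(t)}.
L{e^(3t)} = 1/(s - 3).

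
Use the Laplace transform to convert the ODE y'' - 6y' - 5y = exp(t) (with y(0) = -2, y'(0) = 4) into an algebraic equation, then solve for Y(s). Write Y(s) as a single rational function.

Y(s) = (-2*s^2 + 18*s - 15)/(s^3 - 7*s^2 + s + 5)

Laplace-transform each side.
Using L{y''} = s^2 Y - s·y(0) - y'(0) and L{y'} = sY - y(0), with y(0) = -2, y'(0) = 4, the left side becomes (s^2 - 6*s - 5)Y - (-2*s + 16).
The right side is L{exp(t)} = 1/(s - 1).
So (s^2 - 6*s - 5)Y = 1/(s - 1) + (-2*s + 16).
Isolate Y and clear denominators.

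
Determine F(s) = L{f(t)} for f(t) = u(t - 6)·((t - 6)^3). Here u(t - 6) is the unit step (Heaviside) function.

By the second shifting theorem, L{u(t - c)·g(t - c)} = e^(-cs)·G(s) with c = 6 and G(s) = L{g(t)}.
L{t^3} = 3!/s^4 = 6/s^4.

F(s) = 6*exp(-6*s)/s^4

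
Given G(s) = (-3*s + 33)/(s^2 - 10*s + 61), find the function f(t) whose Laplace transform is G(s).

f(t) = 3*exp(5*t)*sin(6*t) - 3*exp(5*t)*cos(6*t)

Complete the square in the denominator: s^2 - 10*s + 61 = (s - 5)^2 + 6^2.
Split the numerator to match: -3*s + 33 = -3·(s - 5) + 3·6.
Invert each term: -3·(s - 5)/((s - 5)^2 + 36) ↔ -3e^(5t)cos(6t); 3·6/((s - 5)^2 + 36) ↔ 3e^(5t)sin(6t).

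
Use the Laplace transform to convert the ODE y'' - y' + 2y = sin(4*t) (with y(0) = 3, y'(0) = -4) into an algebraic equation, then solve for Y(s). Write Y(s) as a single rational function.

Y(s) = (3*s^3 - 7*s^2 + 48*s - 108)/(s^4 - s^3 + 18*s^2 - 16*s + 32)

Transform both sides with L{·}.
Using L{y''} = s^2 Y - s·y(0) - y'(0) and L{y'} = sY - y(0), with y(0) = 3, y'(0) = -4, the left side becomes (s^2 - s + 2)Y - (3*s - 7).
The right side is L{sin(4*t)} = 4/(s^2 + 16).
So (s^2 - s + 2)Y = 4/(s^2 + 16) + (3*s - 7).
Solve for Y(s) and write it as one ratio of polynomials.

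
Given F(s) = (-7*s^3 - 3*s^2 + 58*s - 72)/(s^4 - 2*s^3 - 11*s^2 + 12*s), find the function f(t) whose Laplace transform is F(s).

f(t) = -4*exp(4*t) + 2*exp(t) - 6 + exp(-3*t)

Factor the denominator: s^4 - 2*s^3 - 11*s^2 + 12*s = s*(s - 4)*(s - 1)*(s + 3).
Partial fraction decomposition gives [2/(s - 1)] + [1/(s + 3)] + [-4/(s - 4)] + [-6/s].
Invert each term: 2/(s - 1) ↔ 2e^(t); 1/(s + 3) ↔ e^(-3t); -4/(s - 4) ↔ -4e^(4t); -6/(s - 0) ↔ -6e^(0t).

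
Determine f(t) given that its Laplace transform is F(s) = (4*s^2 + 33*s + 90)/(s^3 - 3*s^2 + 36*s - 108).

Factor the denominator: s^3 - 3*s^2 + 36*s - 108 = (s - 3)*(s^2 + 36).
Partial fraction decomposition gives [5/(s - 3)] + [-s/(s^2 + 36)] + [30/(s^2 + 36)].
Invert each term: 5/(s - 3) ↔ 5e^(3t); -1·s/(s^2 + 36) ↔ -cos(6t); 5·6/(s^2 + 36) ↔ 5sin(6t).

f(t) = 5*exp(3*t) + 5*sin(6*t) - cos(6*t)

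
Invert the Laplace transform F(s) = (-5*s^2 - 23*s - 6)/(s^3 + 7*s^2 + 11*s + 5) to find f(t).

f(t) = 3*t*exp(-t) - 4*exp(-t) - exp(-5*t)

Factor the denominator: s^3 + 7*s^2 + 11*s + 5 = (s + 1)^2*(s + 5).
Partial fraction decomposition gives [-4/(s + 1)] + [3/(s + 1)^2] + [-1/(s + 5)].
Invert each term: -4/(s + 1) ↔ -4e^(-t); 3/(s + 1)^2 ↔ 3t·e^(-t); -1/(s + 5) ↔ -e^(-5t).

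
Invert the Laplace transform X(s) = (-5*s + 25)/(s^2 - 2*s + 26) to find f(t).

f(t) = 4*exp(t)*sin(5*t) - 5*exp(t)*cos(5*t)

Complete the square in the denominator: s^2 - 2*s + 26 = (s - 1)^2 + 5^2.
Split the numerator to match: -5*s + 25 = -5·(s - 1) + 4·5.
Invert each term: -5·(s - 1)/((s - 1)^2 + 25) ↔ -5e^(t)cos(5t); 4·5/((s - 1)^2 + 25) ↔ 4e^(t)sin(5t).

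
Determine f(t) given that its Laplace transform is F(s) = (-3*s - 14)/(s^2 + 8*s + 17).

f(t) = -2*exp(-4*t)*sin(t) - 3*exp(-4*t)*cos(t)

Complete the square in the denominator: s^2 + 8*s + 17 = (s + 4)^2 + 1^2.
Split the numerator to match: -3*s - 14 = -3·(s + 4) - 2·1.
Invert each term: -3·(s + 4)/((s + 4)^2 + 1) ↔ -3e^(-4t)cos(t); -2·1/((s + 4)^2 + 1) ↔ -2e^(-4t)sin(t).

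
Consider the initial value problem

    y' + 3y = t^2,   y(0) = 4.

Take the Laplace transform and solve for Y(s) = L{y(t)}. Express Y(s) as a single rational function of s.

Transform both sides with L{·}.
The derivative rules (L{y'} = sY - y(0) = sY - 4) turn the left side into (s + 3)Y - (4).
The right side is L{t^2} = 2/s^3.
So (s + 3)Y = 2/s^3 + (4).
Solve for Y(s) and write it as one ratio of polynomials.

Y(s) = (4*s^3 + 2)/(s^4 + 3*s^3)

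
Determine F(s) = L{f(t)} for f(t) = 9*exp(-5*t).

L{9} = 9/s.
By the first shifting theorem, multiplying by e^(-5t) replaces s with s + 5.

F(s) = 9/(s + 5)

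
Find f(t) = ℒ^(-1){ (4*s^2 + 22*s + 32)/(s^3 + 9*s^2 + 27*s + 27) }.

f(t) = t^2*exp(-3*t) - 2*t*exp(-3*t) + 4*exp(-3*t)

Factor the denominator: s^3 + 9*s^2 + 27*s + 27 = (s + 3)^3.
Partial fraction decomposition gives [4/(s + 3)] + [-2/(s + 3)^2] + [2/(s + 3)^3].
Invert each term: 4/(s + 3) ↔ 4e^(-3t); -2/(s + 3)^2 ↔ -2t·e^(-3t); 2/(s + 3)^3 ↔ (1)t^2·e^(-3t).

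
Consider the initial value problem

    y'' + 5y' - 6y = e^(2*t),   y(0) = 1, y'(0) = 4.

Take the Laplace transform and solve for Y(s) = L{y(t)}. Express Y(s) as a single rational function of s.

Take the Laplace transform of both sides.
The derivative rules (L{y''} = s^2 Y - s·y(0) - y'(0) and L{y'} = sY - y(0), with y(0) = 1, y'(0) = 4) turn the left side into (s^2 + 5*s - 6)Y - (s + 9).
The right side is L{e^(2*t)} = 1/(s - 2).
So (s^2 + 5*s - 6)Y = 1/(s - 2) + (s + 9).
Isolate Y and clear denominators.

Y(s) = (s^2 + 7*s - 17)/(s^3 + 3*s^2 - 16*s + 12)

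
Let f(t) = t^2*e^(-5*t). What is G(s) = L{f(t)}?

L{e^(-5t)} = 1/(s + 5).
Then apply L{t^2·g(t)} = (-1)^2 d^2/ds^2[H(s)] with H(s) = 1/(s + 5):
differentiating 2 times and applying the sign gives 2/(s + 5)^3.

G(s) = 2/(s + 5)^3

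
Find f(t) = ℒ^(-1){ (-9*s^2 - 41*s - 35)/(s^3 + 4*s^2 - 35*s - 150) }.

Factor the denominator: s^3 + 4*s^2 - 35*s - 150 = (s - 6)*(s + 5)^2.
Partial fraction decomposition gives [-4/(s + 5)] + [5/(s + 5)^2] + [-5/(s - 6)].
Invert each term: -4/(s + 5) ↔ -4e^(-5t); 5/(s + 5)^2 ↔ 5t·e^(-5t); -5/(s - 6) ↔ -5e^(6t).

f(t) = 5*t*exp(-5*t) - 5*exp(6*t) - 4*exp(-5*t)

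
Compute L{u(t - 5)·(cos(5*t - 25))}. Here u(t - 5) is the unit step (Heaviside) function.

By the second shifting theorem, L{u(t - c)·g(t - c)} = e^(-cs)·H(s) with c = 5 and H(s) = L{g(t)}.
L{cos(5t)} = s/(s^2 + 25).

s*exp(-5*s)/(s^2 + 25)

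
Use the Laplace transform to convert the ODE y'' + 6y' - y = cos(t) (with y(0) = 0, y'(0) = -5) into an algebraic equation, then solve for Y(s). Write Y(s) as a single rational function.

Y(s) = (-5*s^2 + s - 5)/(s^4 + 6*s^3 + 6*s - 1)

Take the Laplace transform of both sides.
With L{y''} = s^2 Y - s·y(0) - y'(0) and L{y'} = sY - y(0), with y(0) = 0, y'(0) = -5: the LHS transforms to (s^2 + 6*s - 1)Y - (-5).
The right side is L{cos(t)} = s/(s^2 + 1).
So (s^2 + 6*s - 1)Y = s/(s^2 + 1) + (-5).
Solve for Y(s) and write it as one ratio of polynomials.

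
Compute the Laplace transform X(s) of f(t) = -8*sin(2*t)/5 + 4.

X(s) = -16/(5*(s^2 + 4)) + 4/s

The transform is linear, so treat each term independently.
L{4} = 4/s; (-8/5)·[L{sin(2t)} = 2/(s^2 + 4)].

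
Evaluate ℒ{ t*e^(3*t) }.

(s - 3)^(-2)

L{e^(3t)} = 1/(s - 3).
Then apply L{t·g(t)} = -d/ds[G(s)] with G(s) = 1/(s - 3):
differentiating 1 time and applying the sign gives (s - 3)^(-2).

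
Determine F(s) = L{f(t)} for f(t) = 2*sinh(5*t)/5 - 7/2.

F(s) = 2/(s^2 - 25) - 7/(2*s)

The transform is linear, so treat each term independently.
L{-7/2} = (-7/2)/s; (2/5)·[L{sinh(5t)} = 5/(s^2 - 25)].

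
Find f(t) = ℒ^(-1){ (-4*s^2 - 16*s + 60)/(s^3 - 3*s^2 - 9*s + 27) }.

f(t) = -4*t*exp(3*t) - 6*exp(3*t) + 2*exp(-3*t)

Factor the denominator: s^3 - 3*s^2 - 9*s + 27 = (s - 3)^2*(s + 3).
Partial fraction decomposition gives [-6/(s - 3)] + [-4/(s - 3)^2] + [2/(s + 3)].
Invert each term: -6/(s - 3) ↔ -6e^(3t); -4/(s - 3)^2 ↔ -4t·e^(3t); 2/(s + 3) ↔ 2e^(-3t).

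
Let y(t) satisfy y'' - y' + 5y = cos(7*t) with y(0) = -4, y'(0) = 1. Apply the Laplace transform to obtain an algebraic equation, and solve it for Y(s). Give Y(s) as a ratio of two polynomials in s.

Take the Laplace transform of both sides.
The derivative rules (L{y''} = s^2 Y - s·y(0) - y'(0) and L{y'} = sY - y(0), with y(0) = -4, y'(0) = 1) turn the left side into (s^2 - s + 5)Y - (-4*s + 5).
The right side is L{cos(7*t)} = s/(s^2 + 49).
So (s^2 - s + 5)Y = s/(s^2 + 49) + (-4*s + 5).
Solve for Y(s) and write it as one ratio of polynomials.

Y(s) = (-4*s^3 + 5*s^2 - 195*s + 245)/(s^4 - s^3 + 54*s^2 - 49*s + 245)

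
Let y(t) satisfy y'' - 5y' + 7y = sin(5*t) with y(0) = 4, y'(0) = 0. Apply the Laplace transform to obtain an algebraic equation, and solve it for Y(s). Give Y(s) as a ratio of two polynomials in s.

Apply the Laplace transform to the equation.
With L{y''} = s^2 Y - s·y(0) - y'(0) and L{y'} = sY - y(0), with y(0) = 4, y'(0) = 0: the LHS transforms to (s^2 - 5*s + 7)Y - (4*s - 20).
The right side is L{sin(5*t)} = 5/(s^2 + 25).
So (s^2 - 5*s + 7)Y = 5/(s^2 + 25) + (4*s - 20).
Solve for Y(s) and write it as one ratio of polynomials.

Y(s) = (4*s^3 - 20*s^2 + 100*s - 495)/(s^4 - 5*s^3 + 32*s^2 - 125*s + 175)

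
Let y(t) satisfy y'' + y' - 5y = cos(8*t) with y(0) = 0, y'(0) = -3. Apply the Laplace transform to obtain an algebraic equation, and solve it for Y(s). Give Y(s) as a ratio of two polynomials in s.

Y(s) = (-3*s^2 + s - 192)/(s^4 + s^3 + 59*s^2 + 64*s - 320)

Transform both sides with L{·}.
With L{y''} = s^2 Y - s·y(0) - y'(0) and L{y'} = sY - y(0), with y(0) = 0, y'(0) = -3: the LHS transforms to (s^2 + s - 5)Y - (-3).
The right side is L{cos(8*t)} = s/(s^2 + 64).
So (s^2 + s - 5)Y = s/(s^2 + 64) + (-3).
Solve for Y(s) and write it as one ratio of polynomials.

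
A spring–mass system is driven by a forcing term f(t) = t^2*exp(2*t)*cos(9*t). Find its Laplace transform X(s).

L{cos(9t)} = s/(s^2 + 81).
Multiplying by e^(2t) shifts s → s - 2, so L{exp(2*t)*cos(9*t)} = (s - 2)/((s - 2)^2 + 81).
Then apply L{t^2·g(t)} = (-1)^2 d^2/ds^2[G(s)] with G(s) = (s - 2)/((s - 2)^2 + 81):
differentiating 2 times and applying the sign gives 2*(s - 2)*(s^2 - 4*s - 239)/(s^2 - 4*s + 85)^3.

X(s) = 2*(s - 2)*(s^2 - 4*s - 239)/(s^2 - 4*s + 85)^3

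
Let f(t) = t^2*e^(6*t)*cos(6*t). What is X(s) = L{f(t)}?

L{cos(6t)} = s/(s^2 + 36).
Multiplying by e^(6t) shifts s → s - 6, so L{e^(6*t)*cos(6*t)} = (s - 6)/((s - 6)^2 + 36).
Then apply L{t^2·g(t)} = (-1)^2 d^2/ds^2[G(s)] with G(s) = (s - 6)/((s - 6)^2 + 36):
differentiating 2 times and applying the sign gives 2*(s - 6)*(s^2 - 12*s - 72)/(s^2 - 12*s + 72)^3.

X(s) = 2*(s - 6)*(s^2 - 12*s - 72)/(s^2 - 12*s + 72)^3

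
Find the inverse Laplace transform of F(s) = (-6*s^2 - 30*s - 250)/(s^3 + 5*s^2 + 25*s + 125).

Factor the denominator: s^3 + 5*s^2 + 25*s + 125 = (s + 5)*(s^2 + 25).
Partial fraction decomposition gives [-5/(s + 5)] + [-s/(s^2 + 25)] + [-25/(s^2 + 25)].
Invert each term: -5/(s + 5) ↔ -5e^(-5t); -1·s/(s^2 + 25) ↔ -cos(5t); -5·5/(s^2 + 25) ↔ -5sin(5t).

-5*sin(5*t) - cos(5*t) - 5*exp(-5*t)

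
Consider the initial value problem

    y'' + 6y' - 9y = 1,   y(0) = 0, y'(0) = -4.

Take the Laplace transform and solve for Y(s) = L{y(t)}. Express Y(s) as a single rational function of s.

Apply the Laplace transform to the equation.
The derivative rules (L{y''} = s^2 Y - s·y(0) - y'(0) and L{y'} = sY - y(0), with y(0) = 0, y'(0) = -4) turn the left side into (s^2 + 6*s - 9)Y - (-4).
The right side is L{1} = 1/s.
So (s^2 + 6*s - 9)Y = 1/s + (-4).
Isolate Y and clear denominators.

Y(s) = (-4*s + 1)/(s^3 + 6*s^2 - 9*s)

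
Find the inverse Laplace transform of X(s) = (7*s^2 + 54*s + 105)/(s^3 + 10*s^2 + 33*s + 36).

6*t*exp(-3*t) + 6*exp(-3*t) + exp(-4*t)

Factor the denominator: s^3 + 10*s^2 + 33*s + 36 = (s + 3)^2*(s + 4).
Partial fraction decomposition gives [6/(s + 3)] + [6/(s + 3)^2] + [1/(s + 4)].
Invert each term: 6/(s + 3) ↔ 6e^(-3t); 6/(s + 3)^2 ↔ 6t·e^(-3t); 1/(s + 4) ↔ e^(-4t).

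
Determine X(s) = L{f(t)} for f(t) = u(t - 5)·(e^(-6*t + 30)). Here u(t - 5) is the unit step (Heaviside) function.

By the second shifting theorem, L{u(t - c)·g(t - c)} = e^(-cs)·G(s) with c = 5 and G(s) = L{g(t)}.
L{e^(-6t)} = 1/(s + 6).

X(s) = exp(-5*s)/(s + 6)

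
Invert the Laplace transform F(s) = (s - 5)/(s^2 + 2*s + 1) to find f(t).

Factor the denominator: s^2 + 2*s + 1 = (s + 1)^2.
Partial fraction decomposition gives [1/(s + 1)] + [-6/(s + 1)^2].
Invert each term: 1/(s + 1) ↔ e^(-t); -6/(s + 1)^2 ↔ -6t·e^(-t).

f(t) = -6*t*exp(-t) + exp(-t)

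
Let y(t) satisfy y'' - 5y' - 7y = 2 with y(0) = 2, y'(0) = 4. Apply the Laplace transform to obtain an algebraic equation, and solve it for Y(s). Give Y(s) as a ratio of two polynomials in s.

Laplace-transform each side.
With L{y''} = s^2 Y - s·y(0) - y'(0) and L{y'} = sY - y(0), with y(0) = 2, y'(0) = 4: the LHS transforms to (s^2 - 5*s - 7)Y - (2*s - 6).
The right side is L{2} = 2/s.
So (s^2 - 5*s - 7)Y = 2/s + (2*s - 6).
Solve for Y(s) and write it as one ratio of polynomials.

Y(s) = (2*s^2 - 6*s + 2)/(s^3 - 5*s^2 - 7*s)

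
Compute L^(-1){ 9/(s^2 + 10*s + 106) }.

Rewrite the denominator: s^2 + 10*s + 106 = (s + 5)^2 + 81.
The form in (s + 5) signals a first-shifting-theorem factor e^(-5t).
Since L{sin(9t)} = 9/(s^2 + 81), the inverse is exp(-5*t)*sin(9*t).

exp(-5*t)*sin(9*t)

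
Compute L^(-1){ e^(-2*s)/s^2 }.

Heaviside(t - 2)*(t - 2)

The factor e^(-2s) signals a time shift by c = 2 (second shifting theorem).
L{t} = 1!/s^2 = 1/s^2, so L^-1{s^(-2)} = t.
Hence the inverse is u(t - 2) times that function evaluated at t - 2.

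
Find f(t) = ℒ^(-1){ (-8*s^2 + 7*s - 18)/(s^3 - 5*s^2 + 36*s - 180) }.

f(t) = -3*exp(5*t) - 3*sin(6*t) - 5*cos(6*t)

Factor the denominator: s^3 - 5*s^2 + 36*s - 180 = (s - 5)*(s^2 + 36).
Partial fraction decomposition gives [-3/(s - 5)] + [-5*s/(s^2 + 36)] + [-18/(s^2 + 36)].
Invert each term: -3/(s - 5) ↔ -3e^(5t); -5·s/(s^2 + 36) ↔ -5cos(6t); -3·6/(s^2 + 36) ↔ -3sin(6t).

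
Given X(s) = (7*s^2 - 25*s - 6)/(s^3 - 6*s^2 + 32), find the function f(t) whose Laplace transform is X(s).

f(t) = t*exp(4*t) + 5*exp(4*t) + 2*exp(-2*t)

Factor the denominator: s^3 - 6*s^2 + 32 = (s - 4)^2*(s + 2).
Partial fraction decomposition gives [5/(s - 4)] + [(s - 4)^(-2)] + [2/(s + 2)].
Invert each term: 5/(s - 4) ↔ 5e^(4t); 1/(s - 4)^2 ↔ t·e^(4t); 2/(s + 2) ↔ 2e^(-2t).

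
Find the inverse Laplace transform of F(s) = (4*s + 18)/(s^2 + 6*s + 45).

Complete the square in the denominator: s^2 + 6*s + 45 = (s + 3)^2 + 6^2.
Split the numerator to match: 4*s + 18 = 4·(s + 3) + 1·6.
Invert each term: 4·(s + 3)/((s + 3)^2 + 36) ↔ 4e^(-3t)cos(6t); 1·6/((s + 3)^2 + 36) ↔ e^(-3t)sin(6t).

exp(-3*t)*sin(6*t) + 4*exp(-3*t)*cos(6*t)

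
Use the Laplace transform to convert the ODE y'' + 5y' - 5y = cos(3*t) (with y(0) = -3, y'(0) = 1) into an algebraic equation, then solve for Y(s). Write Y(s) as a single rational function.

Take the Laplace transform of both sides.
The derivative rules (L{y''} = s^2 Y - s·y(0) - y'(0) and L{y'} = sY - y(0), with y(0) = -3, y'(0) = 1) turn the left side into (s^2 + 5*s - 5)Y - (-3*s - 14).
The right side is L{cos(3*t)} = s/(s^2 + 9).
So (s^2 + 5*s - 5)Y = s/(s^2 + 9) + (-3*s - 14).
Isolate Y and clear denominators.

Y(s) = (-3*s^3 - 14*s^2 - 26*s - 126)/(s^4 + 5*s^3 + 4*s^2 + 45*s - 45)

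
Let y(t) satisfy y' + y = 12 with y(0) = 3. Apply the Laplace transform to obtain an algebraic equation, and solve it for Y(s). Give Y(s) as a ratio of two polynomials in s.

Y(s) = (3*s + 12)/(s^2 + s)

Transform both sides with L{·}.
With L{y'} = sY - y(0) = sY - 3: the LHS transforms to (s + 1)Y - (3).
The right side is L{12} = 12/s.
So (s + 1)Y = 12/s + (3).
Isolate Y and clear denominators.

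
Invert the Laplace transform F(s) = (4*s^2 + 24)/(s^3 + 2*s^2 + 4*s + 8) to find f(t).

f(t) = sin(2*t) - cos(2*t) + 5*exp(-2*t)

Factor the denominator: s^3 + 2*s^2 + 4*s + 8 = (s + 2)*(s^2 + 4).
Partial fraction decomposition gives [5/(s + 2)] + [-s/(s^2 + 4)] + [2/(s^2 + 4)].
Invert each term: 5/(s + 2) ↔ 5e^(-2t); -1·s/(s^2 + 4) ↔ -cos(2t); 1·2/(s^2 + 4) ↔ sin(2t).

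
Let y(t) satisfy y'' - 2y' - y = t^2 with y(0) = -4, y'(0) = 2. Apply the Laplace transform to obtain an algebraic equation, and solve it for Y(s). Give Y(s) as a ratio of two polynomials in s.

Apply the Laplace transform to the equation.
With L{y''} = s^2 Y - s·y(0) - y'(0) and L{y'} = sY - y(0), with y(0) = -4, y'(0) = 2: the LHS transforms to (s^2 - 2*s - 1)Y - (-4*s + 10).
The right side is L{t^2} = 2/s^3.
So (s^2 - 2*s - 1)Y = 2/s^3 + (-4*s + 10).
Solve for Y(s) and write it as one ratio of polynomials.

Y(s) = (-4*s^4 + 10*s^3 + 2)/(s^5 - 2*s^4 - s^3)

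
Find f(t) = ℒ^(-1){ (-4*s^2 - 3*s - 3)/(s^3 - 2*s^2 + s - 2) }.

f(t) = -5*exp(2*t) - sin(t) + cos(t)

Factor the denominator: s^3 - 2*s^2 + s - 2 = (s - 2)*(s^2 + 1).
Partial fraction decomposition gives [-5/(s - 2)] + [s/(s^2 + 1)] + [-1/(s^2 + 1)].
Invert each term: -5/(s - 2) ↔ -5e^(2t); 1·s/(s^2 + 1) ↔ cos(t); -1·1/(s^2 + 1) ↔ -sin(t).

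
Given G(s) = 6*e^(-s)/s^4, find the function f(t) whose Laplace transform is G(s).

The factor e^(-s) signals a time shift by c = 1 (second shifting theorem).
L{t^3} = 3!/s^4 = 6/s^4, so L^-1{6/s^4} = t^3.
Hence the inverse is u(t - 1) times that function evaluated at t - 1.

f(t) = Heaviside(t - 1)*((t - 1)^3)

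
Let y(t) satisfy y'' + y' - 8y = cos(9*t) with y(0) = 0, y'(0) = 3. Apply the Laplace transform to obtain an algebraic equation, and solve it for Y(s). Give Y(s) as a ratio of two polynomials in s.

Transform both sides with L{·}.
The derivative rules (L{y''} = s^2 Y - s·y(0) - y'(0) and L{y'} = sY - y(0), with y(0) = 0, y'(0) = 3) turn the left side into (s^2 + s - 8)Y - (3).
The right side is L{cos(9*t)} = s/(s^2 + 81).
So (s^2 + s - 8)Y = s/(s^2 + 81) + (3).
Divide through and combine into a single rational function.

Y(s) = (3*s^2 + s + 243)/(s^4 + s^3 + 73*s^2 + 81*s - 648)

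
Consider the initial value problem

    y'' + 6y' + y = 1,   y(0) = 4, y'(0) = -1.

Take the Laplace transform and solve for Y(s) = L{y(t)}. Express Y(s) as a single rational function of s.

Laplace-transform each side.
Using L{y''} = s^2 Y - s·y(0) - y'(0) and L{y'} = sY - y(0), with y(0) = 4, y'(0) = -1, the left side becomes (s^2 + 6*s + 1)Y - (4*s + 23).
The right side is L{1} = 1/s.
So (s^2 + 6*s + 1)Y = 1/s + (4*s + 23).
Isolate Y and clear denominators.

Y(s) = (4*s^2 + 23*s + 1)/(s^3 + 6*s^2 + s)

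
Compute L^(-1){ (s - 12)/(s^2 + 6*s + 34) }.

Complete the square in the denominator: s^2 + 6*s + 34 = (s + 3)^2 + 5^2.
Split the numerator to match: s - 12 = 1·(s + 3) - 3·5.
Invert each term: 1·(s + 3)/((s + 3)^2 + 25) ↔ e^(-3t)cos(5t); -3·5/((s + 3)^2 + 25) ↔ -3e^(-3t)sin(5t).

-3*exp(-3*t)*sin(5*t) + exp(-3*t)*cos(5*t)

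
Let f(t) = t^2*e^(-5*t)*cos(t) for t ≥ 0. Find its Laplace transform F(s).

F(s) = 2*(s + 5)*(s^2 + 10*s + 22)/(s^2 + 10*s + 26)^3

L{cos(t)} = s/(s^2 + 1).
Multiplying by e^(-5t) shifts s → s + 5, so L{e^(-5*t)*cos(t)} = (s + 5)/((s + 5)^2 + 1).
Then apply L{t^2·g(t)} = (-1)^2 d^2/ds^2[G(s)] with G(s) = (s + 5)/((s + 5)^2 + 1):
differentiating 2 times and applying the sign gives 2*(s + 5)*(s^2 + 10*s + 22)/(s^2 + 10*s + 26)^3.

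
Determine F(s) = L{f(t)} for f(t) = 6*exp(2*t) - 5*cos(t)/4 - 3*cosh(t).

F(s) = -5*s/(4*(s^2 + 1)) - 3*s/(s^2 - 1) + 6/(s - 2)

The transform is linear, so treat each term independently.
(-3)·[L{cosh(t)} = s/(s^2 - 1)]; (-5/4)·[L{cos(t)} = s/(s^2 + 1)]; (6)·[L{e^(2t)} = 1/(s - 2)].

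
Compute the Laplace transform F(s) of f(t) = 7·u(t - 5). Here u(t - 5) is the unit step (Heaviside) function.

By the second shifting theorem, L{u(t - c)·g(t - c)} = e^(-cs)·G(s) with c = 5 and G(s) = L{g(t)}.
L{7} = 7/s.

F(s) = 7*exp(-5*s)/s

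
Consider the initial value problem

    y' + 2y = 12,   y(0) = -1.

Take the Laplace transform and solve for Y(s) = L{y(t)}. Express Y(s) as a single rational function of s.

Y(s) = (-s + 12)/(s^2 + 2*s)

Take the Laplace transform of both sides.
With L{y'} = sY - y(0) = sY - (-1): the LHS transforms to (s + 2)Y - (-1).
The right side is L{12} = 12/s.
So (s + 2)Y = 12/s + (-1).
Solve for Y(s) and write it as one ratio of polynomials.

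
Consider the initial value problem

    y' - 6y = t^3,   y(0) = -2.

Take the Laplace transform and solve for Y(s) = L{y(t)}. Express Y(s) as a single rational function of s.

Y(s) = (-2*s^4 + 6)/(s^5 - 6*s^4)

Apply the Laplace transform to the equation.
Using L{y'} = sY - y(0) = sY - (-2), the left side becomes (s - 6)Y - (-2).
The right side is L{t^3} = 6/s^4.
So (s - 6)Y = 6/s^4 + (-2).
Divide through and combine into a single rational function.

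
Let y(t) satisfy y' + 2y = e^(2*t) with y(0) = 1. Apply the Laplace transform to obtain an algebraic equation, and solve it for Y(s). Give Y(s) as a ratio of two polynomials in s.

Y(s) = (s - 1)/(s^2 - 4)

Apply the Laplace transform to the equation.
With L{y'} = sY - y(0) = sY - 1: the LHS transforms to (s + 2)Y - (1).
The right side is L{e^(2*t)} = 1/(s - 2).
So (s + 2)Y = 1/(s - 2) + (1).
Isolate Y and clear denominators.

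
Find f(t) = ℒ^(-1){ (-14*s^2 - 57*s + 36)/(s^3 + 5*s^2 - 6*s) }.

f(t) = -5*exp(t) - 6 - 3*exp(-6*t)

Factor the denominator: s^3 + 5*s^2 - 6*s = s*(s - 1)*(s + 6).
Partial fraction decomposition gives [-5/(s - 1)] + [-3/(s + 6)] + [-6/s].
Invert each term: -5/(s - 1) ↔ -5e^(t); -3/(s + 6) ↔ -3e^(-6t); -6/(s - 0) ↔ -6e^(0t).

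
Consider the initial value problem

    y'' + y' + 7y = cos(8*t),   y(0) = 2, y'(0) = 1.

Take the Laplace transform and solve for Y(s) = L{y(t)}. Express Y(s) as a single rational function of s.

Laplace-transform each side.
The derivative rules (L{y''} = s^2 Y - s·y(0) - y'(0) and L{y'} = sY - y(0), with y(0) = 2, y'(0) = 1) turn the left side into (s^2 + s + 7)Y - (2*s + 3).
The right side is L{cos(8*t)} = s/(s^2 + 64).
So (s^2 + s + 7)Y = s/(s^2 + 64) + (2*s + 3).
Divide through and combine into a single rational function.

Y(s) = (2*s^3 + 3*s^2 + 129*s + 192)/(s^4 + s^3 + 71*s^2 + 64*s + 448)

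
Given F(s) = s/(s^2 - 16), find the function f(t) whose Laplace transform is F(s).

f(t) = cosh(4*t)

Since L{cosh(4t)} = s/(s^2 - 16), the inverse is cosh(4*t).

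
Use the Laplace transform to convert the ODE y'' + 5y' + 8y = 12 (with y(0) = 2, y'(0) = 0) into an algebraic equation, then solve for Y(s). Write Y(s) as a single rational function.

Take the Laplace transform of both sides.
With L{y''} = s^2 Y - s·y(0) - y'(0) and L{y'} = sY - y(0), with y(0) = 2, y'(0) = 0: the LHS transforms to (s^2 + 5*s + 8)Y - (2*s + 10).
The right side is L{12} = 12/s.
So (s^2 + 5*s + 8)Y = 12/s + (2*s + 10).
Divide through and combine into a single rational function.

Y(s) = (2*s^2 + 10*s + 12)/(s^3 + 5*s^2 + 8*s)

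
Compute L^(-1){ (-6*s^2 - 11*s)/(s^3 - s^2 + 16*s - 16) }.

Factor the denominator: s^3 - s^2 + 16*s - 16 = (s - 1)*(s^2 + 16).
Partial fraction decomposition gives [-1/(s - 1)] + [-5*s/(s^2 + 16)] + [-16/(s^2 + 16)].
Invert each term: -1/(s - 1) ↔ -e^(t); -5·s/(s^2 + 16) ↔ -5cos(4t); -4·4/(s^2 + 16) ↔ -4sin(4t).

-exp(t) - 4*sin(4*t) - 5*cos(4*t)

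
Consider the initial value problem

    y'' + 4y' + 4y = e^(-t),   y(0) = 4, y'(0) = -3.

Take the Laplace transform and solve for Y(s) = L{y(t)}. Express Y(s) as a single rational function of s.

Transform both sides with L{·}.
Using L{y''} = s^2 Y - s·y(0) - y'(0) and L{y'} = sY - y(0), with y(0) = 4, y'(0) = -3, the left side becomes (s^2 + 4*s + 4)Y - (4*s + 13).
The right side is L{e^(-t)} = 1/(s + 1).
So (s^2 + 4*s + 4)Y = 1/(s + 1) + (4*s + 13).
Isolate Y and clear denominators.

Y(s) = (4*s^2 + 17*s + 14)/(s^3 + 5*s^2 + 8*s + 4)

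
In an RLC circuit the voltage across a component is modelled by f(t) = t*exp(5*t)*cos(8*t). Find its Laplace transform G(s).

G(s) = (s - 13)*(s + 3)/(s^2 - 10*s + 89)^2

L{cos(8t)} = s/(s^2 + 64).
Multiplying by e^(5t) shifts s → s - 5, so L{exp(5*t)*cos(8*t)} = (s - 5)/((s - 5)^2 + 64).
Then apply L{t·g(t)} = -d/ds[H(s)] with H(s) = (s - 5)/((s - 5)^2 + 64):
differentiating 1 time and applying the sign gives (s - 13)*(s + 3)/(s^2 - 10*s + 89)^2.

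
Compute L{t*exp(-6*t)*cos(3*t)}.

(s + 3)*(s + 9)/(s^2 + 12*s + 45)^2

L{cos(3t)} = s/(s^2 + 9).
Multiplying by e^(-6t) shifts s → s + 6, so L{exp(-6*t)*cos(3*t)} = (s + 6)/((s + 6)^2 + 9).
Then apply L{t·g(t)} = -d/ds[G(s)] with G(s) = (s + 6)/((s + 6)^2 + 9):
differentiating 1 time and applying the sign gives (s + 3)*(s + 9)/(s^2 + 12*s + 45)^2.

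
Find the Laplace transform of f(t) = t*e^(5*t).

L{e^(5t)} = 1/(s - 5).
Then apply L{t·g(t)} = -d/ds[G(s)] with G(s) = 1/(s - 5):
differentiating 1 time and applying the sign gives (s - 5)^(-2).

(s - 5)^(-2)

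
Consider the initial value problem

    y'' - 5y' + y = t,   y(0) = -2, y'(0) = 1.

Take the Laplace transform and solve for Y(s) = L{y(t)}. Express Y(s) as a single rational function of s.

Y(s) = (-2*s^3 + 11*s^2 + 1)/(s^4 - 5*s^3 + s^2)

Transform both sides with L{·}.
The derivative rules (L{y''} = s^2 Y - s·y(0) - y'(0) and L{y'} = sY - y(0), with y(0) = -2, y'(0) = 1) turn the left side into (s^2 - 5*s + 1)Y - (-2*s + 11).
The right side is L{t} = s^(-2).
So (s^2 - 5*s + 1)Y = s^(-2) + (-2*s + 11).
Solve for Y(s) and write it as one ratio of polynomials.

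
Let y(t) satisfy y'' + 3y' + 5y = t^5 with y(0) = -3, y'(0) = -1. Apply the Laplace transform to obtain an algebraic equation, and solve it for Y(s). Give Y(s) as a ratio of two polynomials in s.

Y(s) = (-3*s^7 - 10*s^6 + 120)/(s^8 + 3*s^7 + 5*s^6)

Transform both sides with L{·}.
Using L{y''} = s^2 Y - s·y(0) - y'(0) and L{y'} = sY - y(0), with y(0) = -3, y'(0) = -1, the left side becomes (s^2 + 3*s + 5)Y - (-3*s - 10).
The right side is L{t^5} = 120/s^6.
So (s^2 + 3*s + 5)Y = 120/s^6 + (-3*s - 10).
Divide through and combine into a single rational function.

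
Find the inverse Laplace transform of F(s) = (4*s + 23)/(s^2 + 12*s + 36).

Factor the denominator: s^2 + 12*s + 36 = (s + 6)^2.
Partial fraction decomposition gives [4/(s + 6)] + [-1/(s + 6)^2].
Invert each term: 4/(s + 6) ↔ 4e^(-6t); -1/(s + 6)^2 ↔ -t·e^(-6t).

-t*exp(-6*t) + 4*exp(-6*t)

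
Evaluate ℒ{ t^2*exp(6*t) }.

2/(s - 6)^3

L{t^2} = 2!/s^3 = 2/s^3.
By the first shifting theorem, multiplying by e^(6t) replaces s with s - 6.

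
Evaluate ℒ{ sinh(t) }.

1/(s^2 - 1)

L{sinh(t)} = 1/(s^2 - 1).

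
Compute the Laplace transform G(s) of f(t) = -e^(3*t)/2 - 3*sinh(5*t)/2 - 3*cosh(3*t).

The transform is linear, so treat each term independently.
(-3/2)·[L{sinh(5t)} = 5/(s^2 - 25)]; (-1/2)·[L{e^(3t)} = 1/(s - 3)]; (-3)·[L{cosh(3t)} = s/(s^2 - 9)].

G(s) = -3*s/(s^2 - 9) - 15/(2*(s^2 - 25)) - 1/(2*(s - 3))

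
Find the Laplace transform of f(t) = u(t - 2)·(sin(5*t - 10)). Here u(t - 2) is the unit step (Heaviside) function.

5*exp(-2*s)/(s^2 + 25)

By the second shifting theorem, L{u(t - c)·g(t - c)} = e^(-cs)·G(s) with c = 2 and G(s) = L{g(t)}.
L{sin(5t)} = 5/(s^2 + 25).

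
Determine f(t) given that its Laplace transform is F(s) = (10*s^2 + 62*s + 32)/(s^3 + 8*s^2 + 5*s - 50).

f(t) = 4*t*exp(-5*t) + 4*exp(2*t) + 6*exp(-5*t)

Factor the denominator: s^3 + 8*s^2 + 5*s - 50 = (s - 2)*(s + 5)^2.
Partial fraction decomposition gives [6/(s + 5)] + [4/(s + 5)^2] + [4/(s - 2)].
Invert each term: 6/(s + 5) ↔ 6e^(-5t); 4/(s + 5)^2 ↔ 4t·e^(-5t); 4/(s - 2) ↔ 4e^(2t).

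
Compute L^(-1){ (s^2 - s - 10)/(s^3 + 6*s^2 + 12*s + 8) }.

-2*t^2*exp(-2*t) - 5*t*exp(-2*t) + exp(-2*t)

Factor the denominator: s^3 + 6*s^2 + 12*s + 8 = (s + 2)^3.
Partial fraction decomposition gives [1/(s + 2)] + [-5/(s + 2)^2] + [-4/(s + 2)^3].
Invert each term: 1/(s + 2) ↔ e^(-2t); -5/(s + 2)^2 ↔ -5t·e^(-2t); -4/(s + 2)^3 ↔ (-2)t^2·e^(-2t).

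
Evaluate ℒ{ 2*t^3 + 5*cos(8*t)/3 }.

The transform is linear, so treat each term independently.
(2)·[L{t^3} = 3!/s^4 = 6/s^4]; (5/3)·[L{cos(8t)} = s/(s^2 + 64)].

5*s/(3*(s^2 + 64)) + 12/s^4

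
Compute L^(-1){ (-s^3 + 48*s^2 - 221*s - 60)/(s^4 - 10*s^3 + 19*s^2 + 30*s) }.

Factor the denominator: s^4 - 10*s^3 + 19*s^2 + 30*s = s*(s - 6)*(s - 5)*(s + 1).
Partial fraction decomposition gives [3/(s - 5)] + [3/(s - 6)] + [-5/(s + 1)] + [-2/s].
Invert each term: 3/(s - 5) ↔ 3e^(5t); 3/(s - 6) ↔ 3e^(6t); -5/(s + 1) ↔ -5e^(-t); -2/(s - 0) ↔ -2e^(0t).

3*exp(6*t) + 3*exp(5*t) - 2 - 5*exp(-t)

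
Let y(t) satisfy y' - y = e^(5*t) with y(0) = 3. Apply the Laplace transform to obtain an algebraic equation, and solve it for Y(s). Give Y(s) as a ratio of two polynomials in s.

Y(s) = (3*s - 14)/(s^2 - 6*s + 5)

Laplace-transform each side.
The derivative rules (L{y'} = sY - y(0) = sY - 3) turn the left side into (s - 1)Y - (3).
The right side is L{e^(5*t)} = 1/(s - 5).
So (s - 1)Y = 1/(s - 5) + (3).
Solve for Y(s) and write it as one ratio of polynomials.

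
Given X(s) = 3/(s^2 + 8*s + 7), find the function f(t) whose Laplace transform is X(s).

Rewrite the denominator: s^2 + 8*s + 7 = (s + 4)^2 - 9.
The form in (s + 4) signals a first-shifting-theorem factor e^(-4t).
Since L{sinh(3t)} = 3/(s^2 - 9), the inverse is e^(-4*t)*sinh(3*t).

f(t) = exp(-4*t)*sinh(3*t)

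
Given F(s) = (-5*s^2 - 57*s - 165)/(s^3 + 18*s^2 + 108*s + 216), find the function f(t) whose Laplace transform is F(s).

Factor the denominator: s^3 + 18*s^2 + 108*s + 216 = (s + 6)^3.
Partial fraction decomposition gives [-5/(s + 6)] + [3/(s + 6)^2] + [-3/(s + 6)^3].
Invert each term: -5/(s + 6) ↔ -5e^(-6t); 3/(s + 6)^2 ↔ 3t·e^(-6t); -3/(s + 6)^3 ↔ (-3/2)t^2·e^(-6t).

f(t) = -3*t^2*exp(-6*t)/2 + 3*t*exp(-6*t) - 5*exp(-6*t)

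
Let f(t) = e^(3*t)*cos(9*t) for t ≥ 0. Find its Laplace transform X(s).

X(s) = (s - 3)/((s - 3)^2 + 81)

L{cos(9t)} = s/(s^2 + 81).
By the first shifting theorem, multiplying by e^(3t) replaces s with s - 3.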